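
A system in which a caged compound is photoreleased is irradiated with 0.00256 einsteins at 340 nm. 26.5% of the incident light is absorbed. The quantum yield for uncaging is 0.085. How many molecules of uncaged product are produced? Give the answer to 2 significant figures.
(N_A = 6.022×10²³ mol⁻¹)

3.5×10¹⁹ molecules

Photons absorbed: 0.265 × 0.00256 = 6.784×10⁻⁴ mol.
Product: Φ × n_abs = 0.085 × 6.784×10⁻⁴ = 5.766×10⁻⁵ mol.
As a count: 5.766×10⁻⁵ × 6.022×10²³ = 3.5×10¹⁹.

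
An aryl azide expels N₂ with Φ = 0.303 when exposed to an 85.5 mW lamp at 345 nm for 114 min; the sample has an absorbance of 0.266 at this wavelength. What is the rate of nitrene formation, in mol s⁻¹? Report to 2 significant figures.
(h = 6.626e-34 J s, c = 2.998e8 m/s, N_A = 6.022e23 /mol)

Photon energy at 345 nm: hc/λ = (6.626e-34)(2.998e8)/(345e-9) = 5.758e-19 J.
Energy delivered: (85.5 mW)(6840 s) = 584.8 J.
Photons incident: 584.8 / 5.758e-19 = 1.016e21, i.e. 1.016e21/6.022e23 = 0.001687 mol.
Fraction absorbed: 1 − 10^(−0.266) = 0.4580.
Photons absorbed: 0.4580 × 0.001687 = 7.726e-4 mol.
Product formed: 0.303 × 7.726e-4 = 2.341e-4 mol.
Rate: 2.341e-4 / 6840 s = 3.4e-8 mol s⁻¹.

3.4e-8 mol s⁻¹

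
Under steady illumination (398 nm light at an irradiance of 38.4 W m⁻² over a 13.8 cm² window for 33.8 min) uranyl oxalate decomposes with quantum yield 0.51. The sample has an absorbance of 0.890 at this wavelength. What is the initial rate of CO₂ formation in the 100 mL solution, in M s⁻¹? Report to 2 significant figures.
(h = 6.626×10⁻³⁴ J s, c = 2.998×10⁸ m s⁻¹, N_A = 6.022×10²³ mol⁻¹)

Photon energy at 398 nm: hc/λ = (6.626×10⁻³⁴)(2.998×10⁸)/(398×10⁻⁹) = 4.991×10⁻¹⁹ J.
Energy delivered: (38.4 W m⁻²)(13.8×10⁻⁴ m²)(2028 s) = 107.5 J.
Photons incident: 107.5 / 4.991×10⁻¹⁹ = 2.154×10²⁰, i.e. 2.154×10²⁰/6.022×10²³ = 3.577×10⁻⁴ mol.
Fraction absorbed: 1 − 10^(−0.890) = 0.8712.
Photons absorbed: 0.8712 × 3.577×10⁻⁴ = 3.116×10⁻⁴ mol.
Product formed: 0.51 × 3.116×10⁻⁴ = 1.589×10⁻⁴ mol.
Rate: 1.589×10⁻⁴ mol / (2028 s × 0.1 L) = 7.8×10⁻⁷ M s⁻¹.

7.8×10⁻⁷ M s⁻¹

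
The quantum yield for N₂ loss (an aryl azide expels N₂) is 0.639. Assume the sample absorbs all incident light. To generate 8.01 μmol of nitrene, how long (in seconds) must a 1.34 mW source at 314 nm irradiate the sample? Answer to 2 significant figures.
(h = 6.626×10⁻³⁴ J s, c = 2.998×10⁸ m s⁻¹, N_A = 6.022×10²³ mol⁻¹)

Product: 8.01 μmol = 8.01×10⁻⁶ mol.
Photons that must be absorbed: 8.01×10⁻⁶ / 0.639 = 1.254×10⁻⁵ mol.
Photon energy: hc/λ = 6.326×10⁻¹⁹ J; per mole, 3.810×10⁵ J mol⁻¹.
Energy required: 1.254×10⁻⁵ × 3.810×10⁵ = 4.778 J.
Time: 4.778 J / 0.00134 W = 3600 s.

t ≈ 3600 s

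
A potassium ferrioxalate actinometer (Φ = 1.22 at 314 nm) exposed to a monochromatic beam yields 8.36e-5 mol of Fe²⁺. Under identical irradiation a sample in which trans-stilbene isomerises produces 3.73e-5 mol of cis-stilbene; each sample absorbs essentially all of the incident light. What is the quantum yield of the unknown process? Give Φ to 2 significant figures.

Photons absorbed by the actinometer: 8.36e-5 / 1.22 = 6.852e-5 mol.
Φ(unknown) = 3.73e-5 / 6.852e-5 = 0.54.

Φ = 0.54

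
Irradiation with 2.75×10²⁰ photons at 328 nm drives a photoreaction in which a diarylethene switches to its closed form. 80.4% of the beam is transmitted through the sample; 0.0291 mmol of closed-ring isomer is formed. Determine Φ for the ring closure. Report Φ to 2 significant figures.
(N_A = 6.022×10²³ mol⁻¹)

Φ = 0.33

Product: 0.0291 mmol = 2.91×10⁻⁵ mol.
Moles of photons: 2.75×10²⁰ / 6.022×10²³ = 4.567×10⁻⁴ mol.
Fraction absorbed: 1 − 80.4/100 = 0.1960.
Photons absorbed: 0.1960 × 4.567×10⁻⁴ = 8.951×10⁻⁵ mol.
Φ = 2.91×10⁻⁵ mol / 8.951×10⁻⁵ mol photons = 0.33.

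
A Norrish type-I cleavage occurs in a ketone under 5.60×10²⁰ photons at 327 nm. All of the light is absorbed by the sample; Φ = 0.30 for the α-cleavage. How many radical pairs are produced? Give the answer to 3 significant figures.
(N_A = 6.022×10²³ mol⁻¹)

1.68×10²⁰ radical pairs

Moles of photons: 5.60×10²⁰ / 6.022×10²³ = 9.299×10⁻⁴ mol.
Product: Φ × n_abs = 0.30 × 9.299×10⁻⁴ = 2.790×10⁻⁴ mol.
As a count: 2.790×10⁻⁴ × 6.022×10²³ = 1.68×10²⁰.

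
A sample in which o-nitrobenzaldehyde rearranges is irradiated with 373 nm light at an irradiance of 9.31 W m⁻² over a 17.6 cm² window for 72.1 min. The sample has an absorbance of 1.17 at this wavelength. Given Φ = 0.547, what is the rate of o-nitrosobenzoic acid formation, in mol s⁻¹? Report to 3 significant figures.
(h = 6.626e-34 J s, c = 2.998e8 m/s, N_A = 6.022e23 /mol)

Photon energy at 373 nm: hc/λ = (6.626e-34)(2.998e8)/(373e-9) = 5.326e-19 J.
Energy delivered: (9.31 W m⁻²)(17.6e-4 m²)(4326 s) = 70.88 J.
Photons incident: 70.88 / 5.326e-19 = 1.331e20, i.e. 1.331e20/6.022e23 = 2.210e-4 mol.
Fraction absorbed: 1 − 10^(−1.17) = 0.9324.
Photons absorbed: 0.9324 × 2.210e-4 = 2.061e-4 mol.
Product formed: 0.547 × 2.061e-4 = 1.127e-4 mol.
Rate: 1.127e-4 / 4326 s = 2.61e-8 mol s⁻¹.

2.61e-8 mol s⁻¹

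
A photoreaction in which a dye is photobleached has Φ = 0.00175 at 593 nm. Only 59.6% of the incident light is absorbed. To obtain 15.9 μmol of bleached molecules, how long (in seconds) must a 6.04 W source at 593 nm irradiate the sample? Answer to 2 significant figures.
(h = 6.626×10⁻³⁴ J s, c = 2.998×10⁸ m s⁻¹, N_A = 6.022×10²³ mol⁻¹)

Product: 15.9 μmol = 1.59×10⁻⁵ mol.
Photons that must be absorbed: 1.59×10⁻⁵ / 0.00175 = 0.009086 mol.
Incident photons needed: 0.009086 / 0.596 = 0.01524 mol.
Photon energy: hc/λ = 3.350×10⁻¹⁹ J; per mole, 2.017×10⁵ J mol⁻¹.
Energy required: 0.01524 × 2.017×10⁵ = 3074 J.
Time: 3074 J / 6.04 W = 510 s.

t ≈ 510 s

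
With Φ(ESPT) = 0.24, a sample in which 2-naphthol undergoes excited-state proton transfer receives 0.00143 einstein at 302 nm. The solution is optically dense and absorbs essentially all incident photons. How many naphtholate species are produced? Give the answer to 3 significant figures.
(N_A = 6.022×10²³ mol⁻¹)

2.07×10²⁰ species

Product: Φ × n_abs = 0.24 × 0.00143 = 3.432×10⁻⁴ mol.
As a count: 3.432×10⁻⁴ × 6.022×10²³ = 2.07×10²⁰.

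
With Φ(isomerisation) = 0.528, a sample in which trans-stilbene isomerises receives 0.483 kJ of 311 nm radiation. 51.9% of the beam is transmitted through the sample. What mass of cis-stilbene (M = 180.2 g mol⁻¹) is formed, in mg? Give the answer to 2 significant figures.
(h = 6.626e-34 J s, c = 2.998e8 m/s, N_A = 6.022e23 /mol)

57 mg

Photon energy at 311 nm: hc/λ = (6.626e-34)(2.998e8)/(311e-9) = 6.387e-19 J.
Incident energy: 0.483 kJ = 483 J.
Photons incident: 483 / 6.387e-19 = 7.562e20, i.e. 7.562e20/6.022e23 = 0.001256 mol.
Fraction absorbed: 1 − 51.9/100 = 0.4810.
Photons absorbed: 0.4810 × 0.001256 = 6.041e-4 mol.
Product: Φ × n_abs = 0.528 × 6.041e-4 = 3.190e-4 mol.
Mass: 3.190e-4 × 180.2 = 0.05748 g = 57 mg.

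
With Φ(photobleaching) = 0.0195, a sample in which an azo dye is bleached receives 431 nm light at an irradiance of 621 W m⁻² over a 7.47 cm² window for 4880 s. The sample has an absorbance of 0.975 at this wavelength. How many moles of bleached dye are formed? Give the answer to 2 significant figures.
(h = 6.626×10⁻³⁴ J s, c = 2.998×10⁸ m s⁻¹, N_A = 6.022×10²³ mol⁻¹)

1.4×10⁻⁴ mol

Photon energy at 431 nm: hc/λ = (6.626×10⁻³⁴)(2.998×10⁸)/(431×10⁻⁹) = 4.609×10⁻¹⁹ J.
Energy delivered: (621 W m⁻²)(7.47×10⁻⁴ m²)(4880 s) = 2264 J.
Photons incident: 2264 / 4.609×10⁻¹⁹ = 4.912×10²¹, i.e. 4.912×10²¹/6.022×10²³ = 0.008157 mol.
Fraction absorbed: 1 − 10^(−0.975) = 0.8941.
Photons absorbed: 0.8941 × 0.008157 = 0.007293 mol.
Product: Φ × n_abs = 0.0195 × 0.007293 = 1.422×10⁻⁴ mol.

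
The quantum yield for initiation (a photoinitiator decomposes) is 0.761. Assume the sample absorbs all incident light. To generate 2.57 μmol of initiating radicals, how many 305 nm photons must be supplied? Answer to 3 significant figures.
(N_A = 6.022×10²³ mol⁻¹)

Product: 2.57 μmol = 2.57×10⁻⁶ mol.
Photons that must be absorbed: 2.57×10⁻⁶ / 0.761 = 3.377×10⁻⁶ mol.
Photon count: 3.377×10⁻⁶ × 6.022×10²³ = 2.03×10¹⁸.

2.03×10¹⁸ photons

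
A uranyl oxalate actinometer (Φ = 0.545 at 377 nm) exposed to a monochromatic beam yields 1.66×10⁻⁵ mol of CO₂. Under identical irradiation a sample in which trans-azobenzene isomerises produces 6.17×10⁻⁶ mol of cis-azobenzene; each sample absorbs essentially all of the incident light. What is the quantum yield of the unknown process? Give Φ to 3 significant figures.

Photons absorbed by the actinometer: 1.66×10⁻⁵ / 0.545 = 3.046×10⁻⁵ mol.
Φ(unknown) = 6.17×10⁻⁶ / 3.046×10⁻⁵ = 0.203.

Φ = 0.203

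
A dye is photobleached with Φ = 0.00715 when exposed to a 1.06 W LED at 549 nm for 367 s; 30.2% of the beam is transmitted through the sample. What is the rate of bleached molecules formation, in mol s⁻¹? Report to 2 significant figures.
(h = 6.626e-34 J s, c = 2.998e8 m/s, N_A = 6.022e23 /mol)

Photon energy at 549 nm: hc/λ = (6.626e-34)(2.998e8)/(549e-9) = 3.618e-19 J.
Energy delivered: (1.06 W)(367 s) = 389.0 J.
Photons incident: 389.0 / 3.618e-19 = 1.075e21, i.e. 1.075e21/6.022e23 = 0.001785 mol.
Fraction absorbed: 1 − 30.2/100 = 0.6980.
Photons absorbed: 0.6980 × 0.001785 = 0.001246 mol.
Product formed: 0.00715 × 0.001246 = 8.909e-6 mol.
Rate: 8.909e-6 / 367 s = 2.4e-8 mol s⁻¹.

2.4e-8 mol s⁻¹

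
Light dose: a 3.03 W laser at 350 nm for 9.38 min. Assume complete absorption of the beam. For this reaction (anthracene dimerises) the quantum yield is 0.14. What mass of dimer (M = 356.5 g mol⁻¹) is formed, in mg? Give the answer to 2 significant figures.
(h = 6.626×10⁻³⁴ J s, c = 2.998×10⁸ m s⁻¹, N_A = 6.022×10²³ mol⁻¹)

250 mg

Photon energy at 350 nm: hc/λ = (6.626×10⁻³⁴)(2.998×10⁸)/(350×10⁻⁹) = 5.676×10⁻¹⁹ J.
Energy delivered: (3.03 W)(562.8 s) = 1705 J.
Photons incident: 1705 / 5.676×10⁻¹⁹ = 3.004×10²¹, i.e. 3.004×10²¹/6.022×10²³ = 0.004988 mol.
Product: Φ × n_abs = 0.14 × 0.004988 = 6.983×10⁻⁴ mol.
Mass: 6.983×10⁻⁴ × 356.5 = 0.2489 g = 250 mg.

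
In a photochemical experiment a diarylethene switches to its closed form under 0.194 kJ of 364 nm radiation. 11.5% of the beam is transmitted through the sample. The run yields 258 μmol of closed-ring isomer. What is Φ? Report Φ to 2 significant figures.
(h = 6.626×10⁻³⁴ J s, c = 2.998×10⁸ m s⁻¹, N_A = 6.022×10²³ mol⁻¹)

Φ = 0.49

Product: 258 μmol = 2.58×10⁻⁴ mol.
Photon energy at 364 nm: hc/λ = (6.626×10⁻³⁴)(2.998×10⁸)/(364×10⁻⁹) = 5.457×10⁻¹⁹ J.
Incident energy: 0.194 kJ = 194 J.
Photons incident: 194 / 5.457×10⁻¹⁹ = 3.555×10²⁰, i.e. 3.555×10²⁰/6.022×10²³ = 5.903×10⁻⁴ mol.
Fraction absorbed: 1 − 11.5/100 = 0.8850.
Photons absorbed: 0.8850 × 5.903×10⁻⁴ = 5.224×10⁻⁴ mol.
Φ = 2.58×10⁻⁴ mol / 5.224×10⁻⁴ mol photons = 0.49.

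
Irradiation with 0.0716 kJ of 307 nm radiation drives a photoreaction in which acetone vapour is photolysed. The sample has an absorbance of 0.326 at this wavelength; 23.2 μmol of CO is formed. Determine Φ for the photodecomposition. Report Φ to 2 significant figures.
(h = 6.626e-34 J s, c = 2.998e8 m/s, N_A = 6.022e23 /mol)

Φ = 0.24

Product: 23.2 μmol = 2.32e-5 mol.
Photon energy at 307 nm: hc/λ = (6.626e-34)(2.998e8)/(307e-9) = 6.471e-19 J.
Incident energy: 0.0716 kJ = 71.6 J.
Photons incident: 71.6 / 6.471e-19 = 1.106e20, i.e. 1.106e20/6.022e23 = 1.837e-4 mol.
Fraction absorbed: 1 − 10^(−0.326) = 0.5279.
Photons absorbed: 0.5279 × 1.837e-4 = 9.698e-5 mol.
Φ = 2.32e-5 mol / 9.698e-5 mol photons = 0.24.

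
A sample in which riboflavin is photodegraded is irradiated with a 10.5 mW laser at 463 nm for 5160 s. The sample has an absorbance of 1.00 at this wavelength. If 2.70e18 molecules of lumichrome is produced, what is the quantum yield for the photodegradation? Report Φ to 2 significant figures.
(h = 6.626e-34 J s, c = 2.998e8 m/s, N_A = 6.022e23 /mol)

Φ = 0.024

Product: 2.70e18 / 6.022e23 = 4.484e-6 mol.
Photon energy at 463 nm: hc/λ = (6.626e-34)(2.998e8)/(463e-9) = 4.290e-19 J.
Energy delivered: (10.5 mW)(5160 s) = 54.18 J.
Photons incident: 54.18 / 4.290e-19 = 1.263e20, i.e. 1.263e20/6.022e23 = 2.097e-4 mol.
Fraction absorbed: 1 − 10^(−1.00) = 0.9000.
Photons absorbed: 0.9000 × 2.097e-4 = 1.887e-4 mol.
Φ = 4.484e-6 mol / 1.887e-4 mol photons = 0.024.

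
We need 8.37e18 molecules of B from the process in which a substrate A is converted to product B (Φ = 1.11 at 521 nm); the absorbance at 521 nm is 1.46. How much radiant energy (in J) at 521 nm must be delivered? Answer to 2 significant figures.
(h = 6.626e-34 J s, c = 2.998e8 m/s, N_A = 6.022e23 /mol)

3.0 J

Product: 8.37e18 / 6.022e23 = 1.390e-5 mol.
Photons that must be absorbed: 1.390e-5 / 1.11 = 1.252e-5 mol.
Fraction absorbed: 1 − 10^(−1.46) = 0.9653.
Incident photons needed: 1.252e-5 / 0.9653 = 1.297e-5 mol.
Photon energy: hc/λ = 3.813e-19 J; per mole, 2.296e5 J mol⁻¹.
Energy required: 1.297e-5 × 2.296e5 = 3.0 J.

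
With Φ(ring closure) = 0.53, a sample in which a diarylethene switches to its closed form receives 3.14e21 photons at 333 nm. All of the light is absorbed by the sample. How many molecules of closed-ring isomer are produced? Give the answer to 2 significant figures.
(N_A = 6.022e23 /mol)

1.7e21 molecules

Moles of photons: 3.14e21 / 6.022e23 = 0.005214 mol.
Product: Φ × n_abs = 0.53 × 0.005214 = 0.002763 mol.
As a count: 0.002763 × 6.022e23 = 1.7e21.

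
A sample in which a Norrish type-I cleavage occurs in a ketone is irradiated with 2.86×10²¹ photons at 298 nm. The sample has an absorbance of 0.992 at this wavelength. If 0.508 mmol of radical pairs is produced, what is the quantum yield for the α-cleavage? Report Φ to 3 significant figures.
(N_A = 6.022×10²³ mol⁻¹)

Product: 0.508 mmol = 5.08×10⁻⁴ mol.
Moles of photons: 2.86×10²¹ / 6.022×10²³ = 0.004749 mol.
Fraction absorbed: 1 − 10^(−0.992) = 0.8981.
Photons absorbed: 0.8981 × 0.004749 = 0.004265 mol.
Φ = 5.08×10⁻⁴ mol / 0.004265 mol photons = 0.119.

Φ = 0.119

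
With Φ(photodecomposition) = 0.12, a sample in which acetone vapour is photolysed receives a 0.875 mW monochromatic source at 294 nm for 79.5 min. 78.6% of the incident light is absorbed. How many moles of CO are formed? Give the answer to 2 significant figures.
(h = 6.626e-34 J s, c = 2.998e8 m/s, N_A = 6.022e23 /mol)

Photon energy at 294 nm: hc/λ = (6.626e-34)(2.998e8)/(294e-9) = 6.757e-19 J.
Energy delivered: (0.875 mW)(4770 s) = 4.174 J.
Photons incident: 4.174 / 6.757e-19 = 6.177e18, i.e. 6.177e18/6.022e23 = 1.026e-5 mol.
Photons absorbed: 0.786 × 1.026e-5 = 8.064e-6 mol.
Product: Φ × n_abs = 0.12 × 8.064e-6 = 9.677e-7 mol.

9.7e-7 mol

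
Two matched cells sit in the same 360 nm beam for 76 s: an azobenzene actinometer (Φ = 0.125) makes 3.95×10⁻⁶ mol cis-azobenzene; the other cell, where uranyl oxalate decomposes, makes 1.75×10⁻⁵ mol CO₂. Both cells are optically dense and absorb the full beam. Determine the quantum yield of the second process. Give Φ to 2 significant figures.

Photons absorbed by the actinometer: 3.95×10⁻⁶ / 0.125 = 3.160×10⁻⁵ mol.
Φ(unknown) = 1.75×10⁻⁵ / 3.160×10⁻⁵ = 0.55.

Φ = 0.55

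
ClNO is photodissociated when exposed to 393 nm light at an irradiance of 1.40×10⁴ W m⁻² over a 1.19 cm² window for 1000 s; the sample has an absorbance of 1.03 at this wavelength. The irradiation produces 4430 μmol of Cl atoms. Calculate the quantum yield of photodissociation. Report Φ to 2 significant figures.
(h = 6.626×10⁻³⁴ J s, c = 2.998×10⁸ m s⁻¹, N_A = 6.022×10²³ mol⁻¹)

Φ = 0.89

Product: 4430 μmol = 0.00443 mol.
Photon energy at 393 nm: hc/λ = (6.626×10⁻³⁴)(2.998×10⁸)/(393×10⁻⁹) = 5.055×10⁻¹⁹ J.
Energy delivered: (1.40×10⁴ W m⁻²)(1.19×10⁻⁴ m²)(1000 s) = 1666 J.
Photons incident: 1666 / 5.055×10⁻¹⁹ = 3.296×10²¹, i.e. 3.296×10²¹/6.022×10²³ = 0.005473 mol.
Fraction absorbed: 1 − 10^(−1.03) = 0.9067.
Photons absorbed: 0.9067 × 0.005473 = 0.004962 mol.
Φ = 0.00443 mol / 0.004962 mol photons = 0.89.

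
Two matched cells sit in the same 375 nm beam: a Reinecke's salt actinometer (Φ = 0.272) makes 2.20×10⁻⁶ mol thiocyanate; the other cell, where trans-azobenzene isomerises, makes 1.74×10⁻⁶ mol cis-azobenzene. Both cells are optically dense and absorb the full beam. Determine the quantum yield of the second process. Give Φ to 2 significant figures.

Φ = 0.22

Photons absorbed by the actinometer: 2.20×10⁻⁶ / 0.272 = 8.088×10⁻⁶ mol.
Φ(unknown) = 1.74×10⁻⁶ / 8.088×10⁻⁶ = 0.22.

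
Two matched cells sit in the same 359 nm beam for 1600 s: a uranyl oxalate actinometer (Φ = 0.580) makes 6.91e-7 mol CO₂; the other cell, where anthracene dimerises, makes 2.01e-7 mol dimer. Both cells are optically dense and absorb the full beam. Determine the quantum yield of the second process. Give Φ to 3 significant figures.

Photons absorbed by the actinometer: 6.91e-7 / 0.580 = 1.191e-6 mol.
Φ(unknown) = 2.01e-7 / 1.191e-6 = 0.169.

Φ = 0.169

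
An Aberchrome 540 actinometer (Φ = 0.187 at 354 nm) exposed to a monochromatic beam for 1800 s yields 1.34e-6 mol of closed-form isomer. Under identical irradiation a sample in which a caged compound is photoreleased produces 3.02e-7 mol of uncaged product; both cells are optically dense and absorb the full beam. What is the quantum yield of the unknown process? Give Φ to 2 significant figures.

Photons absorbed by the actinometer: 1.34e-6 / 0.187 = 7.166e-6 mol.
Φ(unknown) = 3.02e-7 / 7.166e-6 = 0.042.

Φ = 0.042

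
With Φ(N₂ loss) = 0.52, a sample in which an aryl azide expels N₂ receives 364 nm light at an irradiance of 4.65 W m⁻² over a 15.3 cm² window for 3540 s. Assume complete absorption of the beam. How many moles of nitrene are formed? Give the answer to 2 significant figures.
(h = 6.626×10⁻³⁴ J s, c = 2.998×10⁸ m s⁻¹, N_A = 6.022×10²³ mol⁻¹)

Photon energy at 364 nm: hc/λ = (6.626×10⁻³⁴)(2.998×10⁸)/(364×10⁻⁹) = 5.457×10⁻¹⁹ J.
Energy delivered: (4.65 W m⁻²)(15.3×10⁻⁴ m²)(3540 s) = 25.19 J.
Photons incident: 25.19 / 5.457×10⁻¹⁹ = 4.616×10¹⁹, i.e. 4.616×10¹⁹/6.022×10²³ = 7.665×10⁻⁵ mol.
Product: Φ × n_abs = 0.52 × 7.665×10⁻⁵ = 3.986×10⁻⁵ mol.

4.0×10⁻⁵ mol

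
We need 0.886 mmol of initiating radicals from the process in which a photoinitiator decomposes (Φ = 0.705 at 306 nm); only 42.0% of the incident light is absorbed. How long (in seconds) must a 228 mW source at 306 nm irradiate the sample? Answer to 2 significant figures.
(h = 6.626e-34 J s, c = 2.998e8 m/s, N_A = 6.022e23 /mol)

t ≈ 5100 s

Product: 0.886 mmol = 8.86e-4 mol.
Photons that must be absorbed: 8.86e-4 / 0.705 = 0.001257 mol.
Incident photons needed: 0.001257 / 0.420 = 0.002993 mol.
Photon energy: hc/λ = 6.492e-19 J; per mole, 3.909e5 J mol⁻¹.
Energy required: 0.002993 × 3.909e5 = 1170 J.
Time: 1170 J / 0.228 W = 5100 s.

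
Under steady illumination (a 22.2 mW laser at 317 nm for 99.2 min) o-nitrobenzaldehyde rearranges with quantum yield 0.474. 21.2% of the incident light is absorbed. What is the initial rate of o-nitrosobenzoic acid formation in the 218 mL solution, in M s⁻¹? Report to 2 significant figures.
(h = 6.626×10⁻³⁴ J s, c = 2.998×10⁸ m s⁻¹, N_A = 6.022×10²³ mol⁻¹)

Photon energy at 317 nm: hc/λ = (6.626×10⁻³⁴)(2.998×10⁸)/(317×10⁻⁹) = 6.266×10⁻¹⁹ J.
Energy delivered: (22.2 mW)(5952 s) = 132.1 J.
Photons incident: 132.1 / 6.266×10⁻¹⁹ = 2.108×10²⁰, i.e. 2.108×10²⁰/6.022×10²³ = 3.500×10⁻⁴ mol.
Photons absorbed: 0.212 × 3.500×10⁻⁴ = 7.420×10⁻⁵ mol.
Product formed: 0.474 × 7.420×10⁻⁵ = 3.517×10⁻⁵ mol.
Rate: 3.517×10⁻⁵ mol / (5952 s × 0.218 L) = 2.7×10⁻⁸ M s⁻¹.

2.7×10⁻⁸ M s⁻¹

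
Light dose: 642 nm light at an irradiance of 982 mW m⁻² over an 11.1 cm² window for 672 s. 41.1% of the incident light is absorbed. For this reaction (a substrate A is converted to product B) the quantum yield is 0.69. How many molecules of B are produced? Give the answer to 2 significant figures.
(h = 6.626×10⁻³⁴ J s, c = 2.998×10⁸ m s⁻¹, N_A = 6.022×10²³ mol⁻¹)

Photon energy at 642 nm: hc/λ = (6.626×10⁻³⁴)(2.998×10⁸)/(642×10⁻⁹) = 3.094×10⁻¹⁹ J.
Energy delivered: (982 mW m⁻²)(11.1×10⁻⁴ m²)(672 s) = 0.7325 J.
Photons incident: 0.7325 / 3.094×10⁻¹⁹ = 2.367×10¹⁸, i.e. 2.367×10¹⁸/6.022×10²³ = 3.931×10⁻⁶ mol.
Photons absorbed: 0.411 × 3.931×10⁻⁶ = 1.616×10⁻⁶ mol.
Product: Φ × n_abs = 0.69 × 1.616×10⁻⁶ = 1.115×10⁻⁶ mol.
As a count: 1.115×10⁻⁶ × 6.022×10²³ = 6.7×10¹⁷.

6.7×10¹⁷ molecules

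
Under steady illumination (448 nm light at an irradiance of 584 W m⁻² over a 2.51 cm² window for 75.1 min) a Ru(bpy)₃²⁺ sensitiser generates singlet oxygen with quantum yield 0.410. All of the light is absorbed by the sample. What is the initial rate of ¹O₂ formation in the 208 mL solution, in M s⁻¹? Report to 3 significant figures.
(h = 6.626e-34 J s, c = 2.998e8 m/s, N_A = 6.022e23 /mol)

Photon energy at 448 nm: hc/λ = (6.626e-34)(2.998e8)/(448e-9) = 4.434e-19 J.
Energy delivered: (584 W m⁻²)(2.51e-4 m²)(4506 s) = 660.5 J.
Photons incident: 660.5 / 4.434e-19 = 1.490e21, i.e. 1.490e21/6.022e23 = 0.002474 mol.
Product formed: 0.410 × 0.002474 = 0.001014 mol.
Rate: 0.001014 mol / (4506 s × 0.208 L) = 1.08e-6 M s⁻¹.

1.08e-6 M s⁻¹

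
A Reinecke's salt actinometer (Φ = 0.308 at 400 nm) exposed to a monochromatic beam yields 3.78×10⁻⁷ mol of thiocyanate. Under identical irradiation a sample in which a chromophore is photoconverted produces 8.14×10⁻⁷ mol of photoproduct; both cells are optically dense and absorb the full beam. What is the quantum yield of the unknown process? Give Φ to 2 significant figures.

Φ = 0.66

Photons absorbed by the actinometer: 3.78×10⁻⁷ / 0.308 = 1.227×10⁻⁶ mol.
Φ(unknown) = 8.14×10⁻⁷ / 1.227×10⁻⁶ = 0.66.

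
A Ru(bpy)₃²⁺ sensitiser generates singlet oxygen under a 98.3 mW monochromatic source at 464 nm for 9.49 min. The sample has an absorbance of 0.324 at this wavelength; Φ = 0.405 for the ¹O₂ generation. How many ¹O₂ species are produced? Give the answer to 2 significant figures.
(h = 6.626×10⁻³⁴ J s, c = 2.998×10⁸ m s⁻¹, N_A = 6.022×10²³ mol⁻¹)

2.8×10¹⁹ species

Photon energy at 464 nm: hc/λ = (6.626×10⁻³⁴)(2.998×10⁸)/(464×10⁻⁹) = 4.281×10⁻¹⁹ J.
Energy delivered: (98.3 mW)(569.4 s) = 55.97 J.
Photons incident: 55.97 / 4.281×10⁻¹⁹ = 1.307×10²⁰, i.e. 1.307×10²⁰/6.022×10²³ = 2.170×10⁻⁴ mol.
Fraction absorbed: 1 − 10^(−0.324) = 0.5258.
Photons absorbed: 0.5258 × 2.170×10⁻⁴ = 1.141×10⁻⁴ mol.
Product: Φ × n_abs = 0.405 × 1.141×10⁻⁴ = 4.621×10⁻⁵ mol.
As a count: 4.621×10⁻⁵ × 6.022×10²³ = 2.8×10¹⁹.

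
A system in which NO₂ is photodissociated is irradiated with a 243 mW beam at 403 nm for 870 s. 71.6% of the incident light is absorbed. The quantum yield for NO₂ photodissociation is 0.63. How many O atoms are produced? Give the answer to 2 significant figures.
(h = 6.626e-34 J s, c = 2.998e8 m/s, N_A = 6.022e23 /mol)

Photon energy at 403 nm: hc/λ = (6.626e-34)(2.998e8)/(403e-9) = 4.929e-19 J.
Energy delivered: (243 mW)(870 s) = 211.4 J.
Photons incident: 211.4 / 4.929e-19 = 4.289e20, i.e. 4.289e20/6.022e23 = 7.122e-4 mol.
Photons absorbed: 0.716 × 7.122e-4 = 5.099e-4 mol.
Product: Φ × n_abs = 0.63 × 5.099e-4 = 3.212e-4 mol.
As a count: 3.212e-4 × 6.022e23 = 1.9e20.

1.9e20 atoms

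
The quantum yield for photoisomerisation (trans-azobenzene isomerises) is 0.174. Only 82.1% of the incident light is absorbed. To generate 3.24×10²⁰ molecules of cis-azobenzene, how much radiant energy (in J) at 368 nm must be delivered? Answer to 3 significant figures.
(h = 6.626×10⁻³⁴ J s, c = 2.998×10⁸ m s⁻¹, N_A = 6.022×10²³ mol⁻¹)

Product: 3.24×10²⁰ / 6.022×10²³ = 5.380×10⁻⁴ mol.
Photons that must be absorbed: 5.380×10⁻⁴ / 0.174 = 0.003092 mol.
Incident photons needed: 0.003092 / 0.821 = 0.003766 mol.
Photon energy: hc/λ = 5.398×10⁻¹⁹ J; per mole, 3.251×10⁵ J mol⁻¹.
Energy required: 0.003766 × 3.251×10⁵ = 1220 J.

1220 J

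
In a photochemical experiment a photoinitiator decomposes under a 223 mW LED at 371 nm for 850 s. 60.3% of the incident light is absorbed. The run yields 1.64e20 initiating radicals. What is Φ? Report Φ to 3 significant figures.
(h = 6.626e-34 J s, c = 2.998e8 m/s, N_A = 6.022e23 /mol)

Product: 1.64e20 / 6.022e23 = 2.723e-4 mol.
Photon energy at 371 nm: hc/λ = (6.626e-34)(2.998e8)/(371e-9) = 5.354e-19 J.
Energy delivered: (223 mW)(850 s) = 189.6 J.
Photons incident: 189.6 / 5.354e-19 = 3.541e20, i.e. 3.541e20/6.022e23 = 5.880e-4 mol.
Photons absorbed: 0.603 × 5.880e-4 = 3.546e-4 mol.
Φ = 2.723e-4 mol / 3.546e-4 mol photons = 0.768.

Φ = 0.768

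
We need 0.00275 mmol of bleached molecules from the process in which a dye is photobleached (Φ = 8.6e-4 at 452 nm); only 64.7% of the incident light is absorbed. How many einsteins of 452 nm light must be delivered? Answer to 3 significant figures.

0.00494 einstein

Product: 0.00275 mmol = 2.75e-6 mol.
Photons that must be absorbed: 2.75e-6 / 8.6e-4 = 0.003198 mol.
Incident photons needed: 0.003198 / 0.647 = 0.004943 mol.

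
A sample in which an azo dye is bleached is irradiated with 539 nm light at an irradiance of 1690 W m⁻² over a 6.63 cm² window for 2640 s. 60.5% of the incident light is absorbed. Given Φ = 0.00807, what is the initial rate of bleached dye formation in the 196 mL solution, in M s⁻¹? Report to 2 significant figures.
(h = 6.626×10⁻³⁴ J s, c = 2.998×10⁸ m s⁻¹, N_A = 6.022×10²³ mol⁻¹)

1.3×10⁻⁷ M s⁻¹

Photon energy at 539 nm: hc/λ = (6.626×10⁻³⁴)(2.998×10⁸)/(539×10⁻⁹) = 3.685×10⁻¹⁹ J.
Energy delivered: (1690 W m⁻²)(6.63×10⁻⁴ m²)(2640 s) = 2958 J.
Photons incident: 2958 / 3.685×10⁻¹⁹ = 8.027×10²¹, i.e. 8.027×10²¹/6.022×10²³ = 0.01333 mol.
Photons absorbed: 0.605 × 0.01333 = 0.008065 mol.
Product formed: 0.00807 × 0.008065 = 6.508×10⁻⁵ mol.
Rate: 6.508×10⁻⁵ mol / (2640 s × 0.196 L) = 1.3×10⁻⁷ M s⁻¹.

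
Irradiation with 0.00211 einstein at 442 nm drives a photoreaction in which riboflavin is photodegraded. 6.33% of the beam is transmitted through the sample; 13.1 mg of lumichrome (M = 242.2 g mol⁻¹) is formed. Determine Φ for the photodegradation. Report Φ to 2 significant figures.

Product: 13.1 mg / 242.2 g mol⁻¹ = 5.409e-5 mol.
Fraction absorbed: 1 − 6.33/100 = 0.9367.
Photons absorbed: 0.9367 × 0.00211 = 0.001976 mol.
Φ = 5.409e-5 mol / 0.001976 mol photons = 0.027.

Φ = 0.027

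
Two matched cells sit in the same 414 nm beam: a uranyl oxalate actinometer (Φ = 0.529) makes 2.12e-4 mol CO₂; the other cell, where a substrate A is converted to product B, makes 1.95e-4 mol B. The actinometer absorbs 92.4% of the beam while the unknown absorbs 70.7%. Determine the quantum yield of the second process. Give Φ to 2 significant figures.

Photons absorbed by the actinometer: 2.12e-4 / 0.529 = 4.008e-4 mol.
Incident flux: 4.008e-4 / 0.924 = 4.338e-4 einstein.
Absorbed by unknown: 0.707 × 4.338e-4 = 3.067e-4 mol.
Φ(unknown) = 1.95e-4 / 3.067e-4 = 0.64.

Φ = 0.64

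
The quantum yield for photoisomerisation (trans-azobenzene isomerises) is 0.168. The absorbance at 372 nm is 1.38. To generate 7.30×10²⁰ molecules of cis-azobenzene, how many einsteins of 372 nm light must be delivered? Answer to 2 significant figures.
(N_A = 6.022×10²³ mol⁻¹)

Product: 7.30×10²⁰ / 6.022×10²³ = 0.001212 mol.
Photons that must be absorbed: 0.001212 / 0.168 = 0.007214 mol.
Fraction absorbed: 1 − 10^(−1.38) = 0.9583.
Incident photons needed: 0.007214 / 0.9583 = 0.007528 mol.

0.0075 einstein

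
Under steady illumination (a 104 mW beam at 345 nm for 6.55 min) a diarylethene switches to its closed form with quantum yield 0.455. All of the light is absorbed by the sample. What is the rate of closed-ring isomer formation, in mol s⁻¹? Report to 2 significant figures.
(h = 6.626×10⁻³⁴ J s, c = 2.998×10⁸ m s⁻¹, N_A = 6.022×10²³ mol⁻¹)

Photon energy at 345 nm: hc/λ = (6.626×10⁻³⁴)(2.998×10⁸)/(345×10⁻⁹) = 5.758×10⁻¹⁹ J.
Energy delivered: (104 mW)(393 s) = 40.87 J.
Photons incident: 40.87 / 5.758×10⁻¹⁹ = 7.098×10¹⁹, i.e. 7.098×10¹⁹/6.022×10²³ = 1.179×10⁻⁴ mol.
Product formed: 0.455 × 1.179×10⁻⁴ = 5.364×10⁻⁵ mol.
Rate: 5.364×10⁻⁵ / 393 s = 1.4×10⁻⁷ mol s⁻¹.

1.4×10⁻⁷ mol s⁻¹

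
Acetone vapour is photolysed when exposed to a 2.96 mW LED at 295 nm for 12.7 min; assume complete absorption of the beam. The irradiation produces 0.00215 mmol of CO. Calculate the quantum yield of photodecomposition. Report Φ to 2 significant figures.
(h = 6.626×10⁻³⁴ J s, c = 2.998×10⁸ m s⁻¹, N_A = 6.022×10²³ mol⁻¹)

Product: 0.00215 mmol = 2.15×10⁻⁶ mol.
Photon energy at 295 nm: hc/λ = (6.626×10⁻³⁴)(2.998×10⁸)/(295×10⁻⁹) = 6.734×10⁻¹⁹ J.
Energy delivered: (2.96 mW)(762 s) = 2.256 J.
Photons incident: 2.256 / 6.734×10⁻¹⁹ = 3.350×10¹⁸, i.e. 3.350×10¹⁸/6.022×10²³ = 5.563×10⁻⁶ mol.
Φ = 2.15×10⁻⁶ mol / 5.563×10⁻⁶ mol photons = 0.39.

Φ = 0.39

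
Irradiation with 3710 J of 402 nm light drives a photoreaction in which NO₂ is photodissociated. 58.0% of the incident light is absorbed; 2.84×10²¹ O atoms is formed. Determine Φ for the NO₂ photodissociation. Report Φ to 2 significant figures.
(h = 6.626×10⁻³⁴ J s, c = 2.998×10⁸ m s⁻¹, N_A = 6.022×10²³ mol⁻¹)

Product: 2.84×10²¹ / 6.022×10²³ = 0.004716 mol.
Photon energy at 402 nm: hc/λ = (6.626×10⁻³⁴)(2.998×10⁸)/(402×10⁻⁹) = 4.941×10⁻¹⁹ J.
Photons incident: 3710 / 4.941×10⁻¹⁹ = 7.509×10²¹, i.e. 7.509×10²¹/6.022×10²³ = 0.01247 mol.
Photons absorbed: 0.580 × 0.01247 = 0.007233 mol.
Φ = 0.004716 mol / 0.007233 mol photons = 0.65.

Φ = 0.65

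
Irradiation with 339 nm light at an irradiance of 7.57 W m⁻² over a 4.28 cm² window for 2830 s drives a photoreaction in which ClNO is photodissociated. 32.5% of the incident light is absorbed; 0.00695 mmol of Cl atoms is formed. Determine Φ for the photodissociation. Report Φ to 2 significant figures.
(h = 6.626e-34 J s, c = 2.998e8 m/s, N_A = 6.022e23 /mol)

Φ = 0.82

Product: 0.00695 mmol = 6.95e-6 mol.
Photon energy at 339 nm: hc/λ = (6.626e-34)(2.998e8)/(339e-9) = 5.860e-19 J.
Energy delivered: (7.57 W m⁻²)(4.28e-4 m²)(2830 s) = 9.169 J.
Photons incident: 9.169 / 5.860e-19 = 1.565e19, i.e. 1.565e19/6.022e23 = 2.599e-5 mol.
Photons absorbed: 0.325 × 2.599e-5 = 8.447e-6 mol.
Φ = 6.95e-6 mol / 8.447e-6 mol photons = 0.82.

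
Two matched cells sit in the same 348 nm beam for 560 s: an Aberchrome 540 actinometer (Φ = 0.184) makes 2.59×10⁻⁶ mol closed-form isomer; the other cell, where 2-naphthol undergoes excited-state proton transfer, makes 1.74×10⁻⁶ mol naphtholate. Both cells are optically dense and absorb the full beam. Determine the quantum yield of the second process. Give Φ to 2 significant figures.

Φ = 0.12

Photons absorbed by the actinometer: 2.59×10⁻⁶ / 0.184 = 1.408×10⁻⁵ mol.
Φ(unknown) = 1.74×10⁻⁶ / 1.408×10⁻⁵ = 0.12.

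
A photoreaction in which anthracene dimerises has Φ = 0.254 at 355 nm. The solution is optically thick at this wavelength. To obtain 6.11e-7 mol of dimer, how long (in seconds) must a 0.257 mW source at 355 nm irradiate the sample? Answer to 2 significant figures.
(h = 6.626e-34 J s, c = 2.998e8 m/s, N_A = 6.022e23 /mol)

t ≈ 3200 s

Photons that must be absorbed: 6.11e-7 / 0.254 = 2.406e-6 mol.
Photon energy: hc/λ = 5.596e-19 J; per mole, 3.370e5 J mol⁻¹.
Energy required: 2.406e-6 × 3.370e5 = 0.8108 J.
Time: 0.8108 J / 0.000257 W = 3200 s.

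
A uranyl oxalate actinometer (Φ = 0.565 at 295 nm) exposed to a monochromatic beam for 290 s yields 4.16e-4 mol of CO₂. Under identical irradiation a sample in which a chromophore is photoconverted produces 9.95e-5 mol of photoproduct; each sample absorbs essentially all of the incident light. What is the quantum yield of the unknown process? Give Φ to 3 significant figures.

Φ = 0.135

Photons absorbed by the actinometer: 4.16e-4 / 0.565 = 7.363e-4 mol.
Φ(unknown) = 9.95e-5 / 7.363e-4 = 0.135.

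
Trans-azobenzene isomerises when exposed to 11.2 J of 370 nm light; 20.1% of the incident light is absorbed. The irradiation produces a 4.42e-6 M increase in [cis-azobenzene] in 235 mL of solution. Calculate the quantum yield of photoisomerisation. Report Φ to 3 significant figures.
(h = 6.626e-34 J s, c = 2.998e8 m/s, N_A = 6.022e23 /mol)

Φ = 0.149

Product: (4.42e-6 M)(0.235 L) = 1.039e-6 mol.
Photon energy at 370 nm: hc/λ = (6.626e-34)(2.998e8)/(370e-9) = 5.369e-19 J.
Photons incident: 11.2 / 5.369e-19 = 2.086e19, i.e. 2.086e19/6.022e23 = 3.464e-5 mol.
Photons absorbed: 0.201 × 3.464e-5 = 6.963e-6 mol.
Φ = 1.039e-6 mol / 6.963e-6 mol photons = 0.149.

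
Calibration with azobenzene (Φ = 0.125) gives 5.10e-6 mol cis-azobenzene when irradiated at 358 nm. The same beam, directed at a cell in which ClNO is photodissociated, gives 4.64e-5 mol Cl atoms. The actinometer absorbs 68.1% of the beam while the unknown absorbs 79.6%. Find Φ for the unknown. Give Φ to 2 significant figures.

Photons absorbed by the actinometer: 5.10e-6 / 0.125 = 4.080e-5 mol.
Incident flux: 4.080e-5 / 0.681 = 5.991e-5 einstein.
Absorbed by unknown: 0.796 × 5.991e-5 = 4.769e-5 mol.
Φ(unknown) = 4.64e-5 / 4.769e-5 = 0.97.

Φ = 0.97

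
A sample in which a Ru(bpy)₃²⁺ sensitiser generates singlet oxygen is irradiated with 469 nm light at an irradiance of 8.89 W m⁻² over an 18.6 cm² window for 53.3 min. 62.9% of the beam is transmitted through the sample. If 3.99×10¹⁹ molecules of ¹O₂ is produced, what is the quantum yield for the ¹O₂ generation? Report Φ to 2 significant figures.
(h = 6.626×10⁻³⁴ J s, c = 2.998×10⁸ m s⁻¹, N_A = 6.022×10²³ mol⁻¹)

Product: 3.99×10¹⁹ / 6.022×10²³ = 6.626×10⁻⁵ mol.
Photon energy at 469 nm: hc/λ = (6.626×10⁻³⁴)(2.998×10⁸)/(469×10⁻⁹) = 4.236×10⁻¹⁹ J.
Energy delivered: (8.89 W m⁻²)(18.6×10⁻⁴ m²)(3198 s) = 52.88 J.
Photons incident: 52.88 / 4.236×10⁻¹⁹ = 1.248×10²⁰, i.e. 1.248×10²⁰/6.022×10²³ = 2.072×10⁻⁴ mol.
Fraction absorbed: 1 − 62.9/100 = 0.3710.
Photons absorbed: 0.3710 × 2.072×10⁻⁴ = 7.687×10⁻⁵ mol.
Φ = 6.626×10⁻⁵ mol / 7.687×10⁻⁵ mol photons = 0.86.

Φ = 0.86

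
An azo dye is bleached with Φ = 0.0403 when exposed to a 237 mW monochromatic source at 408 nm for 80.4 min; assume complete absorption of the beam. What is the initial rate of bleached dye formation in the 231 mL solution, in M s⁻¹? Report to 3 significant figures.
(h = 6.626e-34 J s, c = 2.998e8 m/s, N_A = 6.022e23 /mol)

Photon energy at 408 nm: hc/λ = (6.626e-34)(2.998e8)/(408e-9) = 4.869e-19 J.
Energy delivered: (237 mW)(4824 s) = 1143 J.
Photons incident: 1143 / 4.869e-19 = 2.348e21, i.e. 2.348e21/6.022e23 = 0.003899 mol.
Product formed: 0.0403 × 0.003899 = 1.571e-4 mol.
Rate: 1.571e-4 mol / (4824 s × 0.231 L) = 1.41e-7 M s⁻¹.

1.41e-7 M s⁻¹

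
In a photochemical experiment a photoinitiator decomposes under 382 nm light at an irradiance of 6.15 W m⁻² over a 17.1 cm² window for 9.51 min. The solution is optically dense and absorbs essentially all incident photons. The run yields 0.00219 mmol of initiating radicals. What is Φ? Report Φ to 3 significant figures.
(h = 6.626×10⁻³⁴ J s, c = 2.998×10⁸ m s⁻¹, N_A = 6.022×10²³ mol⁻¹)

Φ = 0.114

Product: 0.00219 mmol = 2.19×10⁻⁶ mol.
Photon energy at 382 nm: hc/λ = (6.626×10⁻³⁴)(2.998×10⁸)/(382×10⁻⁹) = 5.200×10⁻¹⁹ J.
Energy delivered: (6.15 W m⁻²)(17.1×10⁻⁴ m²)(570.6 s) = 6.001 J.
Photons incident: 6.001 / 5.200×10⁻¹⁹ = 1.154×10¹⁹, i.e. 1.154×10¹⁹/6.022×10²³ = 1.916×10⁻⁵ mol.
Φ = 2.19×10⁻⁶ mol / 1.916×10⁻⁵ mol photons = 0.114.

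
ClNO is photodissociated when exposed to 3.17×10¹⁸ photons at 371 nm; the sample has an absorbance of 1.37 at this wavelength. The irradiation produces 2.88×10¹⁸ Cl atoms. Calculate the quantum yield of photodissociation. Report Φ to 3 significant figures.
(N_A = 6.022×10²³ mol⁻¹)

Φ = 0.949

Product: 2.88×10¹⁸ / 6.022×10²³ = 4.782×10⁻⁶ mol.
Moles of photons: 3.17×10¹⁸ / 6.022×10²³ = 5.264×10⁻⁶ mol.
Fraction absorbed: 1 − 10^(−1.37) = 0.9573.
Photons absorbed: 0.9573 × 5.264×10⁻⁶ = 5.039×10⁻⁶ mol.
Φ = 4.782×10⁻⁶ mol / 5.039×10⁻⁶ mol photons = 0.949.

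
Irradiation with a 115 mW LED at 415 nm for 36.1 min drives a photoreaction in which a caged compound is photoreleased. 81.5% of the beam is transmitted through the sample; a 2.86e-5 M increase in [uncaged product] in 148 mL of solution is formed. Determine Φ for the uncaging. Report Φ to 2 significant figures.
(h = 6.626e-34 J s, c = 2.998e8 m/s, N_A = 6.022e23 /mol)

Φ = 0.026

Product: (2.86e-5 M)(0.148 L) = 4.233e-6 mol.
Photon energy at 415 nm: hc/λ = (6.626e-34)(2.998e8)/(415e-9) = 4.787e-19 J.
Energy delivered: (115 mW)(2166 s) = 249.1 J.
Photons incident: 249.1 / 4.787e-19 = 5.204e20, i.e. 5.204e20/6.022e23 = 8.642e-4 mol.
Fraction absorbed: 1 − 81.5/100 = 0.1850.
Photons absorbed: 0.1850 × 8.642e-4 = 1.599e-4 mol.
Φ = 4.233e-6 mol / 1.599e-4 mol photons = 0.026.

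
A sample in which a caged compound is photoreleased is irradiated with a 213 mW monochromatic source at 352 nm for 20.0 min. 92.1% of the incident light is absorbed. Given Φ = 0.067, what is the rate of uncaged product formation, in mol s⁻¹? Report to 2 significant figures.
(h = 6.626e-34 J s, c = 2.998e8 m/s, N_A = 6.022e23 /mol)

3.9e-8 mol s⁻¹

Photon energy at 352 nm: hc/λ = (6.626e-34)(2.998e8)/(352e-9) = 5.643e-19 J.
Energy delivered: (213 mW)(1200 s) = 255.6 J.
Photons incident: 255.6 / 5.643e-19 = 4.530e20, i.e. 4.530e20/6.022e23 = 7.522e-4 mol.
Photons absorbed: 0.921 × 7.522e-4 = 6.928e-4 mol.
Product formed: 0.067 × 6.928e-4 = 4.642e-5 mol.
Rate: 4.642e-5 / 1200 s = 3.9e-8 mol s⁻¹.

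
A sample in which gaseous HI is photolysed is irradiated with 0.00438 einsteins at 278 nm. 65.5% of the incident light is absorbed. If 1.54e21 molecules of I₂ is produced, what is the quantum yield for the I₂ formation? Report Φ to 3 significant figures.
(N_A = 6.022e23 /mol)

Product: 1.54e21 / 6.022e23 = 0.002557 mol.
Photons absorbed: 0.655 × 0.00438 = 0.002869 mol.
Φ = 0.002557 mol / 0.002869 mol photons = 0.891.

Φ = 0.891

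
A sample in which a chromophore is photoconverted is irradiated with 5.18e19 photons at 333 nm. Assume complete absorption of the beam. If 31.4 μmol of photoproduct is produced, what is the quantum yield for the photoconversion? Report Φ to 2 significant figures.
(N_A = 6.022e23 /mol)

Product: 31.4 μmol = 3.14e-5 mol.
Moles of photons: 5.18e19 / 6.022e23 = 8.602e-5 mol.
Φ = 3.14e-5 mol / 8.602e-5 mol photons = 0.37.

Φ = 0.37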